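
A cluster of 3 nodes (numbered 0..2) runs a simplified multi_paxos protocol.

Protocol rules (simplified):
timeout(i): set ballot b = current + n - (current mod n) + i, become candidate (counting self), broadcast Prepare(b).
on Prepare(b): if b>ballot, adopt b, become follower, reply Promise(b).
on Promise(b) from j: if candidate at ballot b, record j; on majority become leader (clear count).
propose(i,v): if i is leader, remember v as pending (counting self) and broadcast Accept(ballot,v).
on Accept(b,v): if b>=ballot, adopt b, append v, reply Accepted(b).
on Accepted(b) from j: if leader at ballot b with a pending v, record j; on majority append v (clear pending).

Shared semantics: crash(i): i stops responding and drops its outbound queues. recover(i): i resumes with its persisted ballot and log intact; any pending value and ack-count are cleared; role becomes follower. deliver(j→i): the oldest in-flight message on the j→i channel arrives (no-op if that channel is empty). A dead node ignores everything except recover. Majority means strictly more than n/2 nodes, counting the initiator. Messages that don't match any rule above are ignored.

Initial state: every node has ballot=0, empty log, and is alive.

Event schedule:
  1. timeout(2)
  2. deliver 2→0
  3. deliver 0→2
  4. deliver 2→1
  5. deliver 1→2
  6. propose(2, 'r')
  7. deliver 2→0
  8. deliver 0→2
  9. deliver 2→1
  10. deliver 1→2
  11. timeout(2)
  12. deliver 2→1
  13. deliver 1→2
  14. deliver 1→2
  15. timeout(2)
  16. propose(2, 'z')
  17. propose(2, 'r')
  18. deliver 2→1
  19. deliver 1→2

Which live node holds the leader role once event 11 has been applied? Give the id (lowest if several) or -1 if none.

1. timeout(2):  <2:cand b5 ->
2. deliver 2→0:  <0:foll b5 ->
3. deliver 0→2:  <2:lead b5 ->
4. deliver 2→1:  <1:foll b5 ->
5. deliver 1→2:  nop
6. propose(2,'r'):  nop
7. deliver 2→0:  <0:foll b5 r>
8. deliver 0→2:  <2:lead b5 r>
9. deliver 2→1:  <1:foll b5 r>
10. deliver 1→2:  nop
11. timeout(2):  <2:cand b8 r>

-1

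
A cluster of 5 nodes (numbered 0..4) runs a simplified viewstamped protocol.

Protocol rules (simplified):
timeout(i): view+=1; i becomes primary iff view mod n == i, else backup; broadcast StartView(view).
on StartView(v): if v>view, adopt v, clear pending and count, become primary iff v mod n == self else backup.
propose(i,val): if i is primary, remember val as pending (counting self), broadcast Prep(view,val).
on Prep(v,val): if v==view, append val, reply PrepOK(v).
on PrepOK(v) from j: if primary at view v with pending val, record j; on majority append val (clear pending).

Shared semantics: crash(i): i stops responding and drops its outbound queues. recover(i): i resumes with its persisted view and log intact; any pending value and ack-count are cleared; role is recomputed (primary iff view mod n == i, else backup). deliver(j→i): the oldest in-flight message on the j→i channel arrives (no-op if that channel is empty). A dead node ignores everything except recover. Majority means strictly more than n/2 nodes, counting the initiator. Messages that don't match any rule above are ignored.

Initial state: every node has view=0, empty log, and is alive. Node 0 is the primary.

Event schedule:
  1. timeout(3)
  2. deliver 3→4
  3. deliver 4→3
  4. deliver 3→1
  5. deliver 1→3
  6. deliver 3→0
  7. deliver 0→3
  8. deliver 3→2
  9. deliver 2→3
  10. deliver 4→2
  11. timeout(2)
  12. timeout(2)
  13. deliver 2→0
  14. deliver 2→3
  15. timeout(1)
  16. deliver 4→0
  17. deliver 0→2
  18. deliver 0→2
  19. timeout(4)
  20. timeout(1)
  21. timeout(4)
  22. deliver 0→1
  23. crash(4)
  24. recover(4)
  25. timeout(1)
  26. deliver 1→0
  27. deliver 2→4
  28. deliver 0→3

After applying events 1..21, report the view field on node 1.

1. timeout(3):  <3:back v1 ->
2. deliver 3→4:  <4:back v1 ->
3. deliver 4→3:  nop
4. deliver 3→1:  <1:prim v1 ->
5. deliver 1→3:  nop
6. deliver 3→0:  <0:back v1 ->
7. deliver 0→3:  nop
8. deliver 3→2:  <2:back v1 ->
9. deliver 2→3:  nop
10. deliver 4→2:  nop
11. timeout(2):  <2:prim v2 ->
12. timeout(2):  <2:back v3 ->
13. deliver 2→0:  <0:back v2 ->
14. deliver 2→3:  <3:back v2 ->
15. timeout(1):  <1:back v2 ->
16. deliver 4→0:  nop
17. deliver 0→2:  nop
18. deliver 0→2:  nop
19. timeout(4):  <4:back v2 ->
20. timeout(1):  <1:back v3 ->
21. timeout(4):  <4:back v3 ->

3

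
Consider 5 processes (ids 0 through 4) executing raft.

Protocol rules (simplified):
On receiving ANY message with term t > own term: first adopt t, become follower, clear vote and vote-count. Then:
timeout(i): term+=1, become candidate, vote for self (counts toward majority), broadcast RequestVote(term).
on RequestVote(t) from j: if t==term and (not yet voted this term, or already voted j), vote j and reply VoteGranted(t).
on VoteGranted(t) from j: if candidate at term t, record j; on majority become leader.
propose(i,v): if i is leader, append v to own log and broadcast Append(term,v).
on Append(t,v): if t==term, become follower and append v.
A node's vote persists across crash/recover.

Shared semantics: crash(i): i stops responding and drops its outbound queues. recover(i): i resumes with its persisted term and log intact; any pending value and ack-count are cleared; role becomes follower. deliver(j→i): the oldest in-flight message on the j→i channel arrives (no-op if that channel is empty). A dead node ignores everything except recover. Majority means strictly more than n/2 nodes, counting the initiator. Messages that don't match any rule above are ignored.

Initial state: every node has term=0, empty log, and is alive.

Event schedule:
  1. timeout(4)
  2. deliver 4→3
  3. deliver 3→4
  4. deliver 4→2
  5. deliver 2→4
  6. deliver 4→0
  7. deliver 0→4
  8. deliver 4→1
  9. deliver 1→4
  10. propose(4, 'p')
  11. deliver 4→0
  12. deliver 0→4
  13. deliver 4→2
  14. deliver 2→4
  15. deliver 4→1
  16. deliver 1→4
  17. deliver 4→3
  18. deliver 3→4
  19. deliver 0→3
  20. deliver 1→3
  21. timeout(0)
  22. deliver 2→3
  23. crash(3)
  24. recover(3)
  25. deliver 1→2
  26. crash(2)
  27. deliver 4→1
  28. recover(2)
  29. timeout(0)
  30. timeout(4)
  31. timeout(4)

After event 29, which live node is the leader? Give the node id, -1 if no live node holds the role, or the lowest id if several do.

e1 timeout(4): 4[cand,t=1,-]
e2 deliver 4→3: 3[foll,t=1,-]
e3 deliver 3→4: ·
e4 deliver 4→2: 2[foll,t=1,-]
e5 deliver 2→4: 4[lead,t=1,-]
e6 deliver 4→0: 0[foll,t=1,-]
e7 deliver 0→4: ·
e8 deliver 4→1: 1[foll,t=1,-]
e9 deliver 1→4: ·
e10 propose(4,'p'): 4[lead,t=1,p]
e11 deliver 4→0: 0[foll,t=1,p]
e12 deliver 0→4: ·
e13 deliver 4→2: 2[foll,t=1,p]
e14 deliver 2→4: ·
e15 deliver 4→1: 1[foll,t=1,p]
e16 deliver 1→4: ·
e17 deliver 4→3: 3[foll,t=1,p]
e18 deliver 3→4: ·
e19 deliver 0→3: ·
e20 deliver 1→3: ·
e21 timeout(0): 0[cand,t=2,p]
e22 deliver 2→3: ·
e23 crash(3): 3[✗foll,t=1,p]
e24 recover(3): 3[foll,t=1,p]
e25 deliver 1→2: ·
e26 crash(2): 2[✗foll,t=1,p]
e27 deliver 4→1: ·
e28 recover(2): 2[foll,t=1,p]
e29 timeout(0): 0[cand,t=3,p]

4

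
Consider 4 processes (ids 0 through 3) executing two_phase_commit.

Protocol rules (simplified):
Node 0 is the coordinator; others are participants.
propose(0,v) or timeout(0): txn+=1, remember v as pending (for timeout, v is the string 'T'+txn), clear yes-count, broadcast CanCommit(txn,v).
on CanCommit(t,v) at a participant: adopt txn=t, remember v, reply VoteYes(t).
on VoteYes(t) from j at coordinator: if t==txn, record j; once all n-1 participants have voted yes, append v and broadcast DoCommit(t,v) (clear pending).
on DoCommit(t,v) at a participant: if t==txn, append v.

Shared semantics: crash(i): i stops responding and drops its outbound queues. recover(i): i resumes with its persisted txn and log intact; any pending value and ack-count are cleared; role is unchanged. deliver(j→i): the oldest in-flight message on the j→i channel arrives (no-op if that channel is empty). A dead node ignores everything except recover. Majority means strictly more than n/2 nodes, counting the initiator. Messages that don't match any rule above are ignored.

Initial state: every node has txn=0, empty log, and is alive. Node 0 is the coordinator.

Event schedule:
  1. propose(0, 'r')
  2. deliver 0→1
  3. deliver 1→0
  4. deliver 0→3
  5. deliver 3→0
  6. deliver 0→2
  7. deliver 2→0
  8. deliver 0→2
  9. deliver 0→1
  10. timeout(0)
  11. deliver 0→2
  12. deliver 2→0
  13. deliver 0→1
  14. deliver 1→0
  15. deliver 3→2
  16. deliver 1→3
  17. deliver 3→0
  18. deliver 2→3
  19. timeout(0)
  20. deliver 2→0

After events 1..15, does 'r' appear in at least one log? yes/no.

e1 propose(0,'r'): 0[coor,t=1,-]
e2 deliver 0→1: 1[part,t=1,-]
e3 deliver 1→0: ·
e4 deliver 0→3: 3[part,t=1,-]
e5 deliver 3→0: ·
e6 deliver 0→2: 2[part,t=1,-]
e7 deliver 2→0: 0[coor,t=1,r]
e8 deliver 0→2: 2[part,t=1,r]
e9 deliver 0→1: 1[part,t=1,r]
e10 timeout(0): 0[coor,t=2,r]
e11 deliver 0→2: 2[part,t=2,r]
e12 deliver 2→0: ·
e13 deliver 0→1: 1[part,t=2,r]
e14 deliver 1→0: ·
e15 deliver 3→2: ·

yes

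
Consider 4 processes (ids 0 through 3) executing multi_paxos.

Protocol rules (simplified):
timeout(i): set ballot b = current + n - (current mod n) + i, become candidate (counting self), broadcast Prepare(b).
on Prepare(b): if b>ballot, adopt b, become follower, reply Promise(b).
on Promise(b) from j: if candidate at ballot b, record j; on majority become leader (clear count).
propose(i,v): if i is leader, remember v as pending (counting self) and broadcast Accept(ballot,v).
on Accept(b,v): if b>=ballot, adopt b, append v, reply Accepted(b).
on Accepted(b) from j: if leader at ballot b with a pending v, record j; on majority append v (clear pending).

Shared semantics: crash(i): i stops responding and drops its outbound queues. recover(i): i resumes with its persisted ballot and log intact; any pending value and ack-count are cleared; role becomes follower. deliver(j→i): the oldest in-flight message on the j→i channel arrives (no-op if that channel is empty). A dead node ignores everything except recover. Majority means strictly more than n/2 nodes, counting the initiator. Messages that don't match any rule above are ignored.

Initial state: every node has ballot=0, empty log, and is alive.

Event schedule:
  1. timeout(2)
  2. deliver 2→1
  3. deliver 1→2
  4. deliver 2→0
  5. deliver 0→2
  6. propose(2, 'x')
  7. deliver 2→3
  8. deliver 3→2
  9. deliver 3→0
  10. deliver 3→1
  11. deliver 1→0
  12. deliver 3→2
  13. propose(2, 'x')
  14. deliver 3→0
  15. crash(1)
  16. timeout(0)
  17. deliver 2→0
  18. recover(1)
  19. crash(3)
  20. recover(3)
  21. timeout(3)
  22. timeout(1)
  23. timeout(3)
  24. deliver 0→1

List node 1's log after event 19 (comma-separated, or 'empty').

empty

[1] timeout(2) → N2(cand b6 [-])
[2] deliver 2→1 → N1(foll b6 [-])
[3] deliver 1→2 → ∅
[4] deliver 2→0 → N0(foll b6 [-])
[5] deliver 0→2 → N2(lead b6 [-])
[6] propose(2,'x') → ∅
[7] deliver 2→3 → N3(foll b6 [-])
[8] deliver 3→2 → ∅
[9] deliver 3→0 → ∅
[10] deliver 3→1 → ∅
[11] deliver 1→0 → ∅
[12] deliver 3→2 → ∅
[13] propose(2,'x') → ∅
[14] deliver 3→0 → ∅
[15] crash(1) → N1(✗foll b6 [-])
[16] timeout(0) → N0(cand b8 [-])
[17] deliver 2→0 → ∅
[18] recover(1) → N1(foll b6 [-])
[19] crash(3) → N3(✗foll b6 [-])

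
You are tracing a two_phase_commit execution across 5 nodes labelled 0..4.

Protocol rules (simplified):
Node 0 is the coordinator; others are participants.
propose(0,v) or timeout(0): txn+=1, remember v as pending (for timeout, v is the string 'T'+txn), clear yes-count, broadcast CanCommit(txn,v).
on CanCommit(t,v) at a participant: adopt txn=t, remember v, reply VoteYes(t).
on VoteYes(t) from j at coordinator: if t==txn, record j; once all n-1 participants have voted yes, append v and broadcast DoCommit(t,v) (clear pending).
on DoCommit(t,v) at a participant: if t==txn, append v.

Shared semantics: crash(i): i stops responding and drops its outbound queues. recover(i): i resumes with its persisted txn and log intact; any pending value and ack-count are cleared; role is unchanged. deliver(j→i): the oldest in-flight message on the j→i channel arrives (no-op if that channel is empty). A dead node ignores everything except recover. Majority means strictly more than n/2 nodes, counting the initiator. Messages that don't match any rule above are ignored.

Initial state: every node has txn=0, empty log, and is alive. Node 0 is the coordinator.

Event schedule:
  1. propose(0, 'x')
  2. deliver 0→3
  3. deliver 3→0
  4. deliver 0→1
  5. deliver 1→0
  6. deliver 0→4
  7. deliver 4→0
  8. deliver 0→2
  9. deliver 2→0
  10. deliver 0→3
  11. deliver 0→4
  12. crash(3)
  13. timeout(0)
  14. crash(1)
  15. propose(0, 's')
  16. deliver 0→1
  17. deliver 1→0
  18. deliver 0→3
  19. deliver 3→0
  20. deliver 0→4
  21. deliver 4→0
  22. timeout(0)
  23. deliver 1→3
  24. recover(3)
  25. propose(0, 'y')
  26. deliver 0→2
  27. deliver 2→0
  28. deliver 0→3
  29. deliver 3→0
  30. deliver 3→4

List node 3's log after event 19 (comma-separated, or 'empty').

1. propose(0,'x'):  <0:coor t1 ->
2. deliver 0→3:  <3:part t1 ->
3. deliver 3→0:  nop
4. deliver 0→1:  <1:part t1 ->
5. deliver 1→0:  nop
6. deliver 0→4:  <4:part t1 ->
7. deliver 4→0:  nop
8. deliver 0→2:  <2:part t1 ->
9. deliver 2→0:  <0:coor t1 x>
10. deliver 0→3:  <3:part t1 x>
11. deliver 0→4:  <4:part t1 x>
12. crash(3):  <3:✗part t1 x>
13. timeout(0):  <0:coor t2 x>
14. crash(1):  <1:✗part t1 ->
15. propose(0,'s'):  <0:coor t3 x>
16. deliver 0→1:  nop
17. deliver 1→0:  nop
18. deliver 0→3:  nop
19. deliver 3→0:  nop

x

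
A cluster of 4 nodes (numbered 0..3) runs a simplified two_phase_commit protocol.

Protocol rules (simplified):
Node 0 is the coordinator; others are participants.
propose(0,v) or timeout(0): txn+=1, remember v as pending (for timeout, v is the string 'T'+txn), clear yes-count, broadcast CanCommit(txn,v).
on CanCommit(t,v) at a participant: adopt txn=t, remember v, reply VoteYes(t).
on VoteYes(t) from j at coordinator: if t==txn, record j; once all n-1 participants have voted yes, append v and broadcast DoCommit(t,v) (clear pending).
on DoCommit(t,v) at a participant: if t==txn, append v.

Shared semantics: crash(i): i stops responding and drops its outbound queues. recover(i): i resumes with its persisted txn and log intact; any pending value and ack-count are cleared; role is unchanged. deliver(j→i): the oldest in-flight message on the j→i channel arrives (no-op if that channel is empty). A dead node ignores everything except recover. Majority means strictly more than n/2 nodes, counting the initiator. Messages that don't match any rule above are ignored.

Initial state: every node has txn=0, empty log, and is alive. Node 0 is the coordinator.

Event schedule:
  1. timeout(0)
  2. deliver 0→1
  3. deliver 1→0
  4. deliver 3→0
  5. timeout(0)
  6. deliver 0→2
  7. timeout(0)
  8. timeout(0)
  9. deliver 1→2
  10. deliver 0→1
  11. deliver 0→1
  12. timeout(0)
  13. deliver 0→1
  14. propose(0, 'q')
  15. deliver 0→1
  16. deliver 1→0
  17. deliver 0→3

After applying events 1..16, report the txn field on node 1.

5

after 1 — timeout(0): n0:coor/t1/[-]
after 2 — deliver 0→1: n1:part/t1/[-]
after 3 — deliver 1→0: ·
after 4 — deliver 3→0: ·
after 5 — timeout(0): n0:coor/t2/[-]
after 6 — deliver 0→2: n2:part/t1/[-]
after 7 — timeout(0): n0:coor/t3/[-]
after 8 — timeout(0): n0:coor/t4/[-]
after 9 — deliver 1→2: ·
after 10 — deliver 0→1: n1:part/t2/[-]
after 11 — deliver 0→1: n1:part/t3/[-]
after 12 — timeout(0): n0:coor/t5/[-]
after 13 — deliver 0→1: n1:part/t4/[-]
after 14 — propose(0,'q'): n0:coor/t6/[-]
after 15 — deliver 0→1: n1:part/t5/[-]
after 16 — deliver 1→0: ·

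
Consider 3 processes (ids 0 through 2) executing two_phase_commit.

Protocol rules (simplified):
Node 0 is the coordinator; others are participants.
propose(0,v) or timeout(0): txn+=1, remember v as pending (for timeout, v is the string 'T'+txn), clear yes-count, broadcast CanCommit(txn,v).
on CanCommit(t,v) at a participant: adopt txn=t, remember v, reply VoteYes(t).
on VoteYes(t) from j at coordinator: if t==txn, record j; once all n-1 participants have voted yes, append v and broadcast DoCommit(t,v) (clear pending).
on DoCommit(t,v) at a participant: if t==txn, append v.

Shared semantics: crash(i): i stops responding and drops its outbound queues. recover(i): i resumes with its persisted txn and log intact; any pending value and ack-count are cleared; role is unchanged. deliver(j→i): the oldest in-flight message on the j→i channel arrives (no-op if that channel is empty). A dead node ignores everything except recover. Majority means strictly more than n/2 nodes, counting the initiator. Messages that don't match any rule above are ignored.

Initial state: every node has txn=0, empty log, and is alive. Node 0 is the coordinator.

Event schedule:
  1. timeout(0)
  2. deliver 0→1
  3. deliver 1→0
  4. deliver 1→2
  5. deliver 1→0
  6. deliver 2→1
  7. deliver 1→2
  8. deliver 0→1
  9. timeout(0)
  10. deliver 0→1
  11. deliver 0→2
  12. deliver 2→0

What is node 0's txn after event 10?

1. timeout(0):  <0:coor t1 ->
2. deliver 0→1:  <1:part t1 ->
3. deliver 1→0:  nop
4. deliver 1→2:  nop
5. deliver 1→0:  nop
6. deliver 2→1:  nop
7. deliver 1→2:  nop
8. deliver 0→1:  nop
9. timeout(0):  <0:coor t2 ->
10. deliver 0→1:  <1:part t2 ->

2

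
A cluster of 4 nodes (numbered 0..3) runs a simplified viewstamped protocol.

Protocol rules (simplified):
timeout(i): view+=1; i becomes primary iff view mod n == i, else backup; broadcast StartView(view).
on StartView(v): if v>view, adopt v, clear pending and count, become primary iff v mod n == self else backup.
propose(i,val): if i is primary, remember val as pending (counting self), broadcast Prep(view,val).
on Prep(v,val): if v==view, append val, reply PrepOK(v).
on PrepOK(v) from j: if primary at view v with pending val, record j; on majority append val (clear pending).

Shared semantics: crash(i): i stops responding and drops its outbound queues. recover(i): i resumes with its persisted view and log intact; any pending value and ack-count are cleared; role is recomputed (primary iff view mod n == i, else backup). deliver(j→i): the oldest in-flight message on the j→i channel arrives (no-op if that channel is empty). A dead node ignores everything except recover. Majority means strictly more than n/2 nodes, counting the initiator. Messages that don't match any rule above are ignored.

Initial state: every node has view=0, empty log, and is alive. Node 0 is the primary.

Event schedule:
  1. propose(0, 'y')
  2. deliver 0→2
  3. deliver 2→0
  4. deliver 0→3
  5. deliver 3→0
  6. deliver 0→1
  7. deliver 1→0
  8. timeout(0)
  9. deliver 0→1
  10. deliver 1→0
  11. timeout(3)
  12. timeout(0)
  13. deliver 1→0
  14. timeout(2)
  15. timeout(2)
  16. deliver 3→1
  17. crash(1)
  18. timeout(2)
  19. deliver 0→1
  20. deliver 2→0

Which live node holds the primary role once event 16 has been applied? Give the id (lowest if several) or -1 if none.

[1] propose(0,'y') → ∅
[2] deliver 0→2 → N2(back v0 [y])
[3] deliver 2→0 → ∅
[4] deliver 0→3 → N3(back v0 [y])
[5] deliver 3→0 → N0(prim v0 [y])
[6] deliver 0→1 → N1(back v0 [y])
[7] deliver 1→0 → ∅
[8] timeout(0) → N0(back v1 [y])
[9] deliver 0→1 → N1(prim v1 [y])
[10] deliver 1→0 → ∅
[11] timeout(3) → N3(back v1 [y])
[12] timeout(0) → N0(back v2 [y])
[13] deliver 1→0 → ∅
[14] timeout(2) → N2(back v1 [y])
[15] timeout(2) → N2(prim v2 [y])
[16] deliver 3→1 → ∅

1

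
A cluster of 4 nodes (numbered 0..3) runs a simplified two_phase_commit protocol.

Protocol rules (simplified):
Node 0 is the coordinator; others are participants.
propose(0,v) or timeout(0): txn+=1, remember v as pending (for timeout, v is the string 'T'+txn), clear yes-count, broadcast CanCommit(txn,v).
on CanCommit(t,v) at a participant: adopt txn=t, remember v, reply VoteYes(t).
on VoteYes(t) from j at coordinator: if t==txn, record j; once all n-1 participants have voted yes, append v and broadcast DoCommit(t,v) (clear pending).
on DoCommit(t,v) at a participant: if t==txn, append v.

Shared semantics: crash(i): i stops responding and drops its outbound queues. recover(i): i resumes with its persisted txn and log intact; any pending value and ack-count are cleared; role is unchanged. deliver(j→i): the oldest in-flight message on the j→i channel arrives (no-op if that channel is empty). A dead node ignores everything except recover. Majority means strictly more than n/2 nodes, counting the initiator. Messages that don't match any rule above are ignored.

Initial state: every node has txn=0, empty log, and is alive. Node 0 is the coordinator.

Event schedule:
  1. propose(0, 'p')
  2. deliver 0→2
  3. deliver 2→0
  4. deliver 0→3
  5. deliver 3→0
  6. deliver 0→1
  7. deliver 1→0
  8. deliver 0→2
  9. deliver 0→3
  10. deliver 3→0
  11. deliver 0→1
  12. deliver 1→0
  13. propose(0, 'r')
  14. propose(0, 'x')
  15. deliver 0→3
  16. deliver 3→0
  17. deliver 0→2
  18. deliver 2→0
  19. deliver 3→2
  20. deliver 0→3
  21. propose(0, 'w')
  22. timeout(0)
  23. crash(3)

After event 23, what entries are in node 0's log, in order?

p

e1 propose(0,'p'): 0[coor,t=1,-]
e2 deliver 0→2: 2[part,t=1,-]
e3 deliver 2→0: ·
e4 deliver 0→3: 3[part,t=1,-]
e5 deliver 3→0: ·
e6 deliver 0→1: 1[part,t=1,-]
e7 deliver 1→0: 0[coor,t=1,p]
e8 deliver 0→2: 2[part,t=1,p]
e9 deliver 0→3: 3[part,t=1,p]
e10 deliver 3→0: ·
e11 deliver 0→1: 1[part,t=1,p]
e12 deliver 1→0: ·
e13 propose(0,'r'): 0[coor,t=2,p]
e14 propose(0,'x'): 0[coor,t=3,p]
e15 deliver 0→3: 3[part,t=2,p]
e16 deliver 3→0: ·
e17 deliver 0→2: 2[part,t=2,p]
e18 deliver 2→0: ·
e19 deliver 3→2: ·
e20 deliver 0→3: 3[part,t=3,p]
e21 propose(0,'w'): 0[coor,t=4,p]
e22 timeout(0): 0[coor,t=5,p]
e23 crash(3): 3[✗part,t=3,p]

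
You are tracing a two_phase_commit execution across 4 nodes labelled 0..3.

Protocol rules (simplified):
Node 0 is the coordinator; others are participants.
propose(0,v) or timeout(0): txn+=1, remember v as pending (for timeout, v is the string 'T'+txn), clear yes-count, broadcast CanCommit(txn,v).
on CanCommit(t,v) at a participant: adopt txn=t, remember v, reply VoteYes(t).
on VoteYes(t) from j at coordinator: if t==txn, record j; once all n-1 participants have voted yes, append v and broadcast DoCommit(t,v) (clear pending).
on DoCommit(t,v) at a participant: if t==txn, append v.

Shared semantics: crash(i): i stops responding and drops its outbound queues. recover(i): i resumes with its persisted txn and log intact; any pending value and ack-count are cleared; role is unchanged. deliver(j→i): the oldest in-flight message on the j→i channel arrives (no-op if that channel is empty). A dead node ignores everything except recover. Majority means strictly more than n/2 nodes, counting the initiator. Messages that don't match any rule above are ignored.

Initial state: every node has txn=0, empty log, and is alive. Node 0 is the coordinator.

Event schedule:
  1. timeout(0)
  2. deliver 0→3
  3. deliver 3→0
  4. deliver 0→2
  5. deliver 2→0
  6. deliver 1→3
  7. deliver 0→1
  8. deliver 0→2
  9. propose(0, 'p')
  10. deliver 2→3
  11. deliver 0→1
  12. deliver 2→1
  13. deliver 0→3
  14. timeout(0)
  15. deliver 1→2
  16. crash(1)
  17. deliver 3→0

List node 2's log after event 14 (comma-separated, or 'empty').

after 1 — timeout(0): n0:coor/t1/[-]
after 2 — deliver 0→3: n3:part/t1/[-]
after 3 — deliver 3→0: ·
after 4 — deliver 0→2: n2:part/t1/[-]
after 5 — deliver 2→0: ·
after 6 — deliver 1→3: ·
after 7 — deliver 0→1: n1:part/t1/[-]
after 8 — deliver 0→2: ·
after 9 — propose(0,'p'): n0:coor/t2/[-]
after 10 — deliver 2→3: ·
after 11 — deliver 0→1: n1:part/t2/[-]
after 12 — deliver 2→1: ·
after 13 — deliver 0→3: n3:part/t2/[-]
after 14 — timeout(0): n0:coor/t3/[-]

empty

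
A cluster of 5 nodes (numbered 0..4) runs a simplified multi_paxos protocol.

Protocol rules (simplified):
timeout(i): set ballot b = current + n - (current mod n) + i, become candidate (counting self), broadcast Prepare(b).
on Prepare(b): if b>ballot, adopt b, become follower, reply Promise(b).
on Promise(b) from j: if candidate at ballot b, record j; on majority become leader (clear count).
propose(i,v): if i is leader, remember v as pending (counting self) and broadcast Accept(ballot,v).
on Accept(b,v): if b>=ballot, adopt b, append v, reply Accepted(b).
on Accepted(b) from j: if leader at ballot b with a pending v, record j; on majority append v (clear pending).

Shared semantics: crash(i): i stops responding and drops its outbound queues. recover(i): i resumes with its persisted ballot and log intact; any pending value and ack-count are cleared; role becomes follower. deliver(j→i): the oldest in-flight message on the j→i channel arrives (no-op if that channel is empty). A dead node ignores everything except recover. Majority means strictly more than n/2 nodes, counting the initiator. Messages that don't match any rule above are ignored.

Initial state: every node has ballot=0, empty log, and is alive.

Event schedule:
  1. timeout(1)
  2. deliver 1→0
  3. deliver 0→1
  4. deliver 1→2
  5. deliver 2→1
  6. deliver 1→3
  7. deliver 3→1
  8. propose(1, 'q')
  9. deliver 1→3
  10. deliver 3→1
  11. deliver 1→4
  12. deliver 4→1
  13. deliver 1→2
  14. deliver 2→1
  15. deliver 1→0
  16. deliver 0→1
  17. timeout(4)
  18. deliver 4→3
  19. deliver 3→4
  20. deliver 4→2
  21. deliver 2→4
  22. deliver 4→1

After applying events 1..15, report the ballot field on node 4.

after 1 — timeout(1): n1:cand/b6/[-]
after 2 — deliver 1→0: n0:foll/b6/[-]
after 3 — deliver 0→1: ·
after 4 — deliver 1→2: n2:foll/b6/[-]
after 5 — deliver 2→1: n1:lead/b6/[-]
after 6 — deliver 1→3: n3:foll/b6/[-]
after 7 — deliver 3→1: ·
after 8 — propose(1,'q'): ·
after 9 — deliver 1→3: n3:foll/b6/[q]
after 10 — deliver 3→1: ·
after 11 — deliver 1→4: n4:foll/b6/[-]
after 12 — deliver 4→1: ·
after 13 — deliver 1→2: n2:foll/b6/[q]
after 14 — deliver 2→1: n1:lead/b6/[q]
after 15 — deliver 1→0: n0:foll/b6/[q]

6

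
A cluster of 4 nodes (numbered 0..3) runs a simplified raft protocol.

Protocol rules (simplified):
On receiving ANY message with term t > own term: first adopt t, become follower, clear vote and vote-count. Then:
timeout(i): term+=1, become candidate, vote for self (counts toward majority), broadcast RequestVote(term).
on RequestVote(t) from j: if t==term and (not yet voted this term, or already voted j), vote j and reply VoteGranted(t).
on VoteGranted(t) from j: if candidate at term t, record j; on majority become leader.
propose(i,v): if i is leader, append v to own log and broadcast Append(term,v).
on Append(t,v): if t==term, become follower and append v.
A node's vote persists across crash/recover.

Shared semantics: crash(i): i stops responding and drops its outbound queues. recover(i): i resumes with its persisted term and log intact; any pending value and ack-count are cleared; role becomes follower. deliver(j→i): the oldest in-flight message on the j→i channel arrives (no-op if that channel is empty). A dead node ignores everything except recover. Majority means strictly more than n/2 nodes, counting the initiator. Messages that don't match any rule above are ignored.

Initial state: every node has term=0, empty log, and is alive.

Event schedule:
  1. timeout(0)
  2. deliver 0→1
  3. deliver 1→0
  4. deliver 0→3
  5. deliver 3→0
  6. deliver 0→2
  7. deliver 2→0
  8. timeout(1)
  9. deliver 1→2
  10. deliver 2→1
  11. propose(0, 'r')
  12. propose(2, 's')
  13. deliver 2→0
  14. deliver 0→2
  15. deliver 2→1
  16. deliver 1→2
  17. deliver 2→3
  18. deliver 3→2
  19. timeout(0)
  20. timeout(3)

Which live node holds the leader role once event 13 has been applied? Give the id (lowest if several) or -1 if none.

0

step 1 timeout(0): 0={cand,t=1,log=-}
step 2 deliver 0→1: 1={foll,t=1,log=-}
step 3 deliver 1→0: —
step 4 deliver 0→3: 3={foll,t=1,log=-}
step 5 deliver 3→0: 0={lead,t=1,log=-}
step 6 deliver 0→2: 2={foll,t=1,log=-}
step 7 deliver 2→0: —
step 8 timeout(1): 1={cand,t=2,log=-}
step 9 deliver 1→2: 2={foll,t=2,log=-}
step 10 deliver 2→1: —
step 11 propose(0,'r'): 0={lead,t=1,log=r}
step 12 propose(2,'s'): —
step 13 deliver 2→0: —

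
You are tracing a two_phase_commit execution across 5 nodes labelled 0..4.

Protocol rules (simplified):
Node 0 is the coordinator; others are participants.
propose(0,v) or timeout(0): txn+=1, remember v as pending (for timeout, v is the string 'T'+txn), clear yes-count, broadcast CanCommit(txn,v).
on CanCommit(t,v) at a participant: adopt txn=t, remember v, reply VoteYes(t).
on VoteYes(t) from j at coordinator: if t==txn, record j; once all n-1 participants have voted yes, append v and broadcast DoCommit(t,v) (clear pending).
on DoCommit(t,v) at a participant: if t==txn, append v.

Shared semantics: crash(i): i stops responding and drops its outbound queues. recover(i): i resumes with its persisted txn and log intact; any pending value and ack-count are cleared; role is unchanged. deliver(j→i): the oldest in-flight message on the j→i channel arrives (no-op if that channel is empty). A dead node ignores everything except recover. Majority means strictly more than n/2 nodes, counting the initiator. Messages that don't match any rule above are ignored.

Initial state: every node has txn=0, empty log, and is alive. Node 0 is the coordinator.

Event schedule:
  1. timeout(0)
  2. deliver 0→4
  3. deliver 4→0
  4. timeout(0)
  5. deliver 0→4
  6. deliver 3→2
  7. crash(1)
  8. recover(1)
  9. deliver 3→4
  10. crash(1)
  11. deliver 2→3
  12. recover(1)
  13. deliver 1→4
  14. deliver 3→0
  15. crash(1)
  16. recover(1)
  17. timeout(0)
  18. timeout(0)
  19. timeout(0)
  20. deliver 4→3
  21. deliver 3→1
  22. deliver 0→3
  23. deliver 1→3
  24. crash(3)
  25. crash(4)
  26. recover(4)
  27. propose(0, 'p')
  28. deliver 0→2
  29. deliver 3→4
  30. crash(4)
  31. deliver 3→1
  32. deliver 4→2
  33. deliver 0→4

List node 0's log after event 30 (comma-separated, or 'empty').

empty

[1] timeout(0) → N0(coor t1 [-])
[2] deliver 0→4 → N4(part t1 [-])
[3] deliver 4→0 → ∅
[4] timeout(0) → N0(coor t2 [-])
[5] deliver 0→4 → N4(part t2 [-])
[6] deliver 3→2 → ∅
[7] crash(1) → N1(✗part t0 [-])
[8] recover(1) → N1(part t0 [-])
[9] deliver 3→4 → ∅
[10] crash(1) → N1(✗part t0 [-])
[11] deliver 2→3 → ∅
[12] recover(1) → N1(part t0 [-])
[13] deliver 1→4 → ∅
[14] deliver 3→0 → ∅
[15] crash(1) → N1(✗part t0 [-])
[16] recover(1) → N1(part t0 [-])
[17] timeout(0) → N0(coor t3 [-])
[18] timeout(0) → N0(coor t4 [-])
[19] timeout(0) → N0(coor t5 [-])
[20] deliver 4→3 → ∅
[21] deliver 3→1 → ∅
[22] deliver 0→3 → N3(part t1 [-])
[23] deliver 1→3 → ∅
[24] crash(3) → N3(✗part t1 [-])
[25] crash(4) → N4(✗part t2 [-])
[26] recover(4) → N4(part t2 [-])
[27] propose(0,'p') → N0(coor t6 [-])
[28] deliver 0→2 → N2(part t1 [-])
[29] deliver 3→4 → ∅
[30] crash(4) → N4(✗part t2 [-])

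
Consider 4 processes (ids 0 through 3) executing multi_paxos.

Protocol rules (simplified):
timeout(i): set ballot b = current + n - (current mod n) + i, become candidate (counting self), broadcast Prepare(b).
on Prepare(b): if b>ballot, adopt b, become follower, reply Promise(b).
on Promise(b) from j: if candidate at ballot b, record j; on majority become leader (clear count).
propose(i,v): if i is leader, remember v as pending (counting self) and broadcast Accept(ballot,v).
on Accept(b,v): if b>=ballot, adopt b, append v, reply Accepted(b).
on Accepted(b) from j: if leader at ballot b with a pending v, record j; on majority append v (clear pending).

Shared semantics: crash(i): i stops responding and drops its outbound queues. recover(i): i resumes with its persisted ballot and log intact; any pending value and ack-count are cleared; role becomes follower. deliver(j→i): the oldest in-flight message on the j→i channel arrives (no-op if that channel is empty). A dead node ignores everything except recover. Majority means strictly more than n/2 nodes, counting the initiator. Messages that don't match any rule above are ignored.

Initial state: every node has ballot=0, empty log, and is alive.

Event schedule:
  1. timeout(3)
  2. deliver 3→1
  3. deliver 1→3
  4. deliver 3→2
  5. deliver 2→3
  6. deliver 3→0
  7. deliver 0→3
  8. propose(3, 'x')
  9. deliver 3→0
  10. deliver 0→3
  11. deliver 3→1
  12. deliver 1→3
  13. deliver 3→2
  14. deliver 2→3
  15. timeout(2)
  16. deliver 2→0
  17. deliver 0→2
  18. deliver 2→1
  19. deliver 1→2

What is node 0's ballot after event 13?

7

after 1 — timeout(3): n3:cand/b7/[-]
after 2 — deliver 3→1: n1:foll/b7/[-]
after 3 — deliver 1→3: ·
after 4 — deliver 3→2: n2:foll/b7/[-]
after 5 — deliver 2→3: n3:lead/b7/[-]
after 6 — deliver 3→0: n0:foll/b7/[-]
after 7 — deliver 0→3: ·
after 8 — propose(3,'x'): ·
after 9 — deliver 3→0: n0:foll/b7/[x]
after 10 — deliver 0→3: ·
after 11 — deliver 3→1: n1:foll/b7/[x]
after 12 — deliver 1→3: n3:lead/b7/[x]
after 13 — deliver 3→2: n2:foll/b7/[x]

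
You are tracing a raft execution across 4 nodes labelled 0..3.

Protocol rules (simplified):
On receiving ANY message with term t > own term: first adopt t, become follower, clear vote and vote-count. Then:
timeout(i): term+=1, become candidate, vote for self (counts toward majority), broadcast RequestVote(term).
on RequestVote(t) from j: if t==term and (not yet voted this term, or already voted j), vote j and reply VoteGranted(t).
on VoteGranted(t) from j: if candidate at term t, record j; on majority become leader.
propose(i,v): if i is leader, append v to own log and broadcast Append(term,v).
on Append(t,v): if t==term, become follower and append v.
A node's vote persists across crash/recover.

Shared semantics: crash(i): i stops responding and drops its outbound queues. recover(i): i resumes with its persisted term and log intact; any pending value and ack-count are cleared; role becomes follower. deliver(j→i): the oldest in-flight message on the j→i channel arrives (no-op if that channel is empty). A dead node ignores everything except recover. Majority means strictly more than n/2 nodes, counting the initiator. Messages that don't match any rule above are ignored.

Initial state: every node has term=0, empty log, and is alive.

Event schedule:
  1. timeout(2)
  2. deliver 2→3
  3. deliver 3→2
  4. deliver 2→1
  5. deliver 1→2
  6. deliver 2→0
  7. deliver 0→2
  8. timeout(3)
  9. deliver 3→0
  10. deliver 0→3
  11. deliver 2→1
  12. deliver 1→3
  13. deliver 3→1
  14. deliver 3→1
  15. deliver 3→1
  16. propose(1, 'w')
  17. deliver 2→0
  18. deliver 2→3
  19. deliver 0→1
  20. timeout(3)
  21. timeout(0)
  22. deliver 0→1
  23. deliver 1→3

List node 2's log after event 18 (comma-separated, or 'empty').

empty

e1 timeout(2): 2[cand,t=1,-]
e2 deliver 2→3: 3[foll,t=1,-]
e3 deliver 3→2: ·
e4 deliver 2→1: 1[foll,t=1,-]
e5 deliver 1→2: 2[lead,t=1,-]
e6 deliver 2→0: 0[foll,t=1,-]
e7 deliver 0→2: ·
e8 timeout(3): 3[cand,t=2,-]
e9 deliver 3→0: 0[foll,t=2,-]
e10 deliver 0→3: ·
e11 deliver 2→1: ·
e12 deliver 1→3: ·
e13 deliver 3→1: 1[foll,t=2,-]
e14 deliver 3→1: ·
e15 deliver 3→1: ·
e16 propose(1,'w'): ·
e17 deliver 2→0: ·
e18 deliver 2→3: ·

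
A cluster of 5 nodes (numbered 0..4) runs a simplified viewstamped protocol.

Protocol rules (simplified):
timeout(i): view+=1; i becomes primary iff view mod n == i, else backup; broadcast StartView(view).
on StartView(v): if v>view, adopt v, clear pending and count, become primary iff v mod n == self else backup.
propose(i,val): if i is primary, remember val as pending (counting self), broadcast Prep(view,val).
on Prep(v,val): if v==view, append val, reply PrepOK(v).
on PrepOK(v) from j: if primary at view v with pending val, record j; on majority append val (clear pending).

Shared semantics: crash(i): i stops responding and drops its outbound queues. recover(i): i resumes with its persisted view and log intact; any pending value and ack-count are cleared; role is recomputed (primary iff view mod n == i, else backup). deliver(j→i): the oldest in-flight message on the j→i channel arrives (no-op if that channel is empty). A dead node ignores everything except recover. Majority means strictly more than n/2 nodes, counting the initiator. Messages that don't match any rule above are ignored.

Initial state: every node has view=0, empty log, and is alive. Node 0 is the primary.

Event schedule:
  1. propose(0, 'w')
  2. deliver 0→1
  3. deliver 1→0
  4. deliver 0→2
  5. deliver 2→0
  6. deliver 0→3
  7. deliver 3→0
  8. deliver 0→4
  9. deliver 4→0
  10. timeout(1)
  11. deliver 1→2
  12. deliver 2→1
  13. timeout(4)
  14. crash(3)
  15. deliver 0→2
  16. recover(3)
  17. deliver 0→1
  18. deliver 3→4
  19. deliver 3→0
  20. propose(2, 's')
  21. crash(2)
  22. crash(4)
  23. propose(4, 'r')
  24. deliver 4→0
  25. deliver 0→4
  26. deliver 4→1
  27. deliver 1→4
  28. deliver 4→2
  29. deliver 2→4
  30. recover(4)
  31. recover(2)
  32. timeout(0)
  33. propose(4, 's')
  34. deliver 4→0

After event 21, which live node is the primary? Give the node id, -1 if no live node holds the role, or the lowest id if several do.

step 1 propose(0,'w'): —
step 2 deliver 0→1: 1={back,v=0,log=w}
step 3 deliver 1→0: —
step 4 deliver 0→2: 2={back,v=0,log=w}
step 5 deliver 2→0: 0={prim,v=0,log=w}
step 6 deliver 0→3: 3={back,v=0,log=w}
step 7 deliver 3→0: —
step 8 deliver 0→4: 4={back,v=0,log=w}
step 9 deliver 4→0: —
step 10 timeout(1): 1={prim,v=1,log=w}
step 11 deliver 1→2: 2={back,v=1,log=w}
step 12 deliver 2→1: —
step 13 timeout(4): 4={back,v=1,log=w}
step 14 crash(3): 3={✗back,v=0,log=w}
step 15 deliver 0→2: —
step 16 recover(3): 3={back,v=0,log=w}
step 17 deliver 0→1: —
step 18 deliver 3→4: —
step 19 deliver 3→0: —
step 20 propose(2,'s'): —
step 21 crash(2): 2={✗back,v=1,log=w}

0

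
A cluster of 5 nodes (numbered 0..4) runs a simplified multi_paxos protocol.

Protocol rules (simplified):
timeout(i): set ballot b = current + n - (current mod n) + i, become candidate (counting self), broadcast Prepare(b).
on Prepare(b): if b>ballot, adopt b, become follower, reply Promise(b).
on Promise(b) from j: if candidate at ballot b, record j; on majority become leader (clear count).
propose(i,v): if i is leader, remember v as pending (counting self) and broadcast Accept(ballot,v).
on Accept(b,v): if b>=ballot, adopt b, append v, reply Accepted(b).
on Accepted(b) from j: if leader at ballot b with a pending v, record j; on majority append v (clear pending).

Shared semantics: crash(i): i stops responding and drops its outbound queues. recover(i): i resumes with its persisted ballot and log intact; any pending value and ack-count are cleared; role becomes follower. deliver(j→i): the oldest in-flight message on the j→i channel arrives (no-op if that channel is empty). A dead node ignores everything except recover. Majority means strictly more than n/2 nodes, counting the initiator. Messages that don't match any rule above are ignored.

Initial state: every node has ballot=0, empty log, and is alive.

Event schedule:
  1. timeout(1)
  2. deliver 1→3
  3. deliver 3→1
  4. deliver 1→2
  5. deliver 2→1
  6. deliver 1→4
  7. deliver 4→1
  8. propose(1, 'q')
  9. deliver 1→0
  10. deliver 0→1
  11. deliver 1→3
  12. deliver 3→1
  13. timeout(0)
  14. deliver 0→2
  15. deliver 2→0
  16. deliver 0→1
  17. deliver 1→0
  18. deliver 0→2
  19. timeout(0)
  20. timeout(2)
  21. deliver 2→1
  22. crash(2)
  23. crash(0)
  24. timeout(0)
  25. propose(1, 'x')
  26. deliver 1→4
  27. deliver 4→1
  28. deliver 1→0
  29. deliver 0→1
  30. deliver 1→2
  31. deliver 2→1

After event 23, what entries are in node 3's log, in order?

after 1 — timeout(1): n1:cand/b6/[-]
after 2 — deliver 1→3: n3:foll/b6/[-]
after 3 — deliver 3→1: ·
after 4 — deliver 1→2: n2:foll/b6/[-]
after 5 — deliver 2→1: n1:lead/b6/[-]
after 6 — deliver 1→4: n4:foll/b6/[-]
after 7 — deliver 4→1: ·
after 8 — propose(1,'q'): ·
after 9 — deliver 1→0: n0:foll/b6/[-]
after 10 — deliver 0→1: ·
after 11 — deliver 1→3: n3:foll/b6/[q]
after 12 — deliver 3→1: ·
after 13 — timeout(0): n0:cand/b10/[-]
after 14 — deliver 0→2: n2:foll/b10/[-]
after 15 — deliver 2→0: ·
after 16 — deliver 0→1: n1:foll/b10/[-]
after 17 — deliver 1→0: ·
after 18 — deliver 0→2: ·
after 19 — timeout(0): n0:cand/b15/[-]
after 20 — timeout(2): n2:cand/b17/[-]
after 21 — deliver 2→1: n1:foll/b17/[-]
after 22 — crash(2): n2:✗cand/b17/[-]
after 23 — crash(0): n0:✗cand/b15/[-]

q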